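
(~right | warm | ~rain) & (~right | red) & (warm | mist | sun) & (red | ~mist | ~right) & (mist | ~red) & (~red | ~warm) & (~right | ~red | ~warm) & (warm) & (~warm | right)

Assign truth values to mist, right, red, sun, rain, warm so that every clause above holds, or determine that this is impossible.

UNSATISFIABLE

(warm) alone gives warm = 1.
(~red) alone gives red = 0.
(~right) alone gives right = 0.
That conflicts with the unit clause (right).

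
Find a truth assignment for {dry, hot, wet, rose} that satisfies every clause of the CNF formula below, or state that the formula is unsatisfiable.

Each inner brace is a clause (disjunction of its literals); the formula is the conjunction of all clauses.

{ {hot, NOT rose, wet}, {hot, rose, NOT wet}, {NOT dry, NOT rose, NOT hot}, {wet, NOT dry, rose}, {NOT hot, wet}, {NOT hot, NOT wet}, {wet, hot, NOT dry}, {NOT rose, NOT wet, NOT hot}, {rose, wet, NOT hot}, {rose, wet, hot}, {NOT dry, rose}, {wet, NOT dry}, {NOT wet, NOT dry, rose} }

dry ↦ false,  hot ↦ false,  wet ↦ true,  rose ↦ true

Case hot = false:
Case rose = true:
Unit clause (wet) forces wet = true.
Every clause is now satisfied; dry is unconstrained.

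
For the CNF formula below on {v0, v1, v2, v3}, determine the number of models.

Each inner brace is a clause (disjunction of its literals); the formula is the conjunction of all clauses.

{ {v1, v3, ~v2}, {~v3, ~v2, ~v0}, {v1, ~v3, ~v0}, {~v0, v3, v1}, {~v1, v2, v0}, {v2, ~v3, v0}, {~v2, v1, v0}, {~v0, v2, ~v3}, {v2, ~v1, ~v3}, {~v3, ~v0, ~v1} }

5

There are 2^4 = 16 truth assignments over (v0, v1, v2, v3).
Check each against the 10 clauses (columns in the order v0, v1, v2, v3):
  F F F F  ✓ satisfies all
  F F F T  ✗ fails (v2 | ~v3 | v0)
  F F T F  ✗ fails (v1 | v3 | ~v2)
  F F T T  ✗ fails (~v2 | v1 | v0)
  F T F F  ✗ fails (~v1 | v2 | v0)
  F T F T  ✗ fails (~v1 | v2 | v0)
  F T T F  ✓ satisfies all
  F T T T  ✓ satisfies all
  T F F F  ✗ fails (~v0 | v3 | v1)
  T F F T  ✗ fails (v1 | ~v3 | ~v0)
  T F T F  ✗ fails (v1 | v3 | ~v2)
  T F T T  ✗ fails (~v3 | ~v2 | ~v0)
  T T F F  ✓ satisfies all
  T T F T  ✗ fails (~v0 | v2 | ~v3)
  T T T F  ✓ satisfies all
  T T T T  ✗ fails (~v3 | ~v2 | ~v0)
5 of the 16 rows are models.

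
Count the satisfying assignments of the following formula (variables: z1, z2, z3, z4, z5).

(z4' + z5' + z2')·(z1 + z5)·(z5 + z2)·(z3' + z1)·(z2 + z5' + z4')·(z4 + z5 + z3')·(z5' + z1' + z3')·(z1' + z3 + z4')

There are 2^5 = 32 truth assignments over (z1, z2, z3, z4, z5).
Split on z4. With z4 = 1, the clauses containing z4 are satisfied and z4' drops from the rest; 1 of the 2^4 = 16 assignments to the other variables satisfy what remains.
With z4 = 0, by the same count on the reduced clause set, 5 assignments work.
(One model: z1=F, z2=F, z3=F, z4=F, z5=T.)
Total: 1 + 5 = 6.

6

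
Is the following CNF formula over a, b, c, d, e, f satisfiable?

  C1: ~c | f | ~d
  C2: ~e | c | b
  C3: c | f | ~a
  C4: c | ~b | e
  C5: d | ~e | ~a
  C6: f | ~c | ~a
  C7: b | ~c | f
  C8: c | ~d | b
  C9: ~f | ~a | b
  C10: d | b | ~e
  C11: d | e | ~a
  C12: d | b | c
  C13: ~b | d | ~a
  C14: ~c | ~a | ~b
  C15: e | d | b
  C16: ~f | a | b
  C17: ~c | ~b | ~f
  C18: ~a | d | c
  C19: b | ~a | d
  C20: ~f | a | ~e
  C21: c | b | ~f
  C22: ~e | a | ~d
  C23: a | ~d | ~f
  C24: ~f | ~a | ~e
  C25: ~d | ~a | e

Yes

Branch on c: set c = 1.
Branch on f: set f = 0.
From the singleton clause (~d), d = 0.
From the singleton clause (~a), a = 0.
From the singleton clause (b), b = 1.
All clauses hold; e can take either value.
A satisfying assignment: a ↦ 0, b ↦ 1, c ↦ 1, d ↦ 0, e ↦ 0, f ↦ 0.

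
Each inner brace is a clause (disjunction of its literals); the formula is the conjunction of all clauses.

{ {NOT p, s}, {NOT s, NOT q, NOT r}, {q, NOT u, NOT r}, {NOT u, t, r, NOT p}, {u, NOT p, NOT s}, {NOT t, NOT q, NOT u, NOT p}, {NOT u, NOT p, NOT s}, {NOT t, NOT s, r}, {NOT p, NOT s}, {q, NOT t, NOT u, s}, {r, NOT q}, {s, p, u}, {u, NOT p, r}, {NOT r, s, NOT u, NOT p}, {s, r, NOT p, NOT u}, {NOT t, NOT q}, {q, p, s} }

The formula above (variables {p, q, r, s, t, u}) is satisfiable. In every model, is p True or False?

False

Suppose p = true.
(s) alone gives s = true.
But (NOT s) is also a unit clause — contradiction.
So every satisfying assignment has p = False.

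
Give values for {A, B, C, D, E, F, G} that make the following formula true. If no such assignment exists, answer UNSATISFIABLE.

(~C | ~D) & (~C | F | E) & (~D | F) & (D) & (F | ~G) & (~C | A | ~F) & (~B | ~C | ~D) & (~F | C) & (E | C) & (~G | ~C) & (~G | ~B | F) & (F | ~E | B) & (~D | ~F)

The clause (D) is unit, so D = 1.
The clause (~C) is unit, so C = 0.
The clause (F) is unit, so F = 1.
Now (~F) is unsatisfied and unit — conflict.

UNSATISFIABLE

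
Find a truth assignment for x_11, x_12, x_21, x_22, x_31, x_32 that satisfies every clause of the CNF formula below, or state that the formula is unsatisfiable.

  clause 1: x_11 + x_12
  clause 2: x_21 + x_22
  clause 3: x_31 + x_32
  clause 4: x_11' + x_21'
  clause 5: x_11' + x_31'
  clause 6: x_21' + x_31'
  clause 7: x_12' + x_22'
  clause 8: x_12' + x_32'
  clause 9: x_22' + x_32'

UNSATISFIABLE

Branch on x_11: set x_11 = 1.
(x_21') alone gives x_21 = 0.
(x_22) alone gives x_22 = 1.
(x_31') alone gives x_31 = 0.
(x_32) alone gives x_32 = 1.
Now (x_32') is unsatisfied and unit — conflict.
Backtrack on x_11: now try x_11 = 0.
(x_12) alone gives x_12 = 1.
(x_22') alone gives x_22 = 0.
(x_21) alone gives x_21 = 1.
(x_31') alone gives x_31 = 0.
(x_32) alone gives x_32 = 1.
Now (x_32') is unsatisfied and unit — conflict.
Either choice for x_11 ends in contradiction.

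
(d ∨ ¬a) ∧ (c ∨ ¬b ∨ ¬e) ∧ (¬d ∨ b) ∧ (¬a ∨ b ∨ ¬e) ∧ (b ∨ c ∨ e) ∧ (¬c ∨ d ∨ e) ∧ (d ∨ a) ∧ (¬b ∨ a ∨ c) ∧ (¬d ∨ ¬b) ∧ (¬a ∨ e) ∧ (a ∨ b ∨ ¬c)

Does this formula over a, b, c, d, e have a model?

No, unsatisfiable

Suppose d = True.
(b) alone gives b = True.
Now (¬b) is unsatisfied and unit — conflict.
That branch fails; take d = False instead.
(¬a) alone gives a = False.
Now (a) is unsatisfied and unit — conflict.
Neither d = True nor d = False works.
No assignment satisfies every clause.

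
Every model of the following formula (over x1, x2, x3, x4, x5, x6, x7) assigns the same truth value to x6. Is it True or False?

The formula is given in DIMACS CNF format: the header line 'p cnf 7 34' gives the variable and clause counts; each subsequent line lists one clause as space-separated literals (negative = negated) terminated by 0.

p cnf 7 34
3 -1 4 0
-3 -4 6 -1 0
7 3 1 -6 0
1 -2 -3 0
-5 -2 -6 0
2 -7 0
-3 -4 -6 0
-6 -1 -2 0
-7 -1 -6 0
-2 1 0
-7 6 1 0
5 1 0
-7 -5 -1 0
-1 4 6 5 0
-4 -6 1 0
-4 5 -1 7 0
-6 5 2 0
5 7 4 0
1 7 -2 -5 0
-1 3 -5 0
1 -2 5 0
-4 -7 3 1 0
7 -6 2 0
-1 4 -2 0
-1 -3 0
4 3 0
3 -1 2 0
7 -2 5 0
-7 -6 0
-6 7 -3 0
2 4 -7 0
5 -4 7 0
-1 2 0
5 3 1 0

Suppose x6 = True.
From the singleton clause (¬x7), x7 = False.
From the singleton clause (x2), x2 = True.
From the singleton clause (¬x5), x5 = False.
But (x5) is also a unit clause — contradiction.
So every satisfying assignment has x6 = False.

False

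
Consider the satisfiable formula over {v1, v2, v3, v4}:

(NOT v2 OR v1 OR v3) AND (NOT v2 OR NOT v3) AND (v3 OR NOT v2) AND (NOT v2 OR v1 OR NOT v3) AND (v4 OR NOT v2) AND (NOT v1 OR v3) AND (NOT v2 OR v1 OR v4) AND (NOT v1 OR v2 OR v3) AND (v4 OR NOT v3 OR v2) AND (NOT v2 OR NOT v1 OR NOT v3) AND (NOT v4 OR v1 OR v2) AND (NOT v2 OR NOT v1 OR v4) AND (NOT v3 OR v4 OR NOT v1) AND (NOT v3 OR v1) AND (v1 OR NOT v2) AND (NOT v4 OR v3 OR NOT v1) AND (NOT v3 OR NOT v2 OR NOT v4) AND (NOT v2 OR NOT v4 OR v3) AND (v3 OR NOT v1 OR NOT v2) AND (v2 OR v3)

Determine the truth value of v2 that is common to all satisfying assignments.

Suppose v2 = true.
(NOT v3) alone gives v3 = false.
Now (v3) is unsatisfied and unit — conflict.
So every satisfying assignment has v2 = False.

False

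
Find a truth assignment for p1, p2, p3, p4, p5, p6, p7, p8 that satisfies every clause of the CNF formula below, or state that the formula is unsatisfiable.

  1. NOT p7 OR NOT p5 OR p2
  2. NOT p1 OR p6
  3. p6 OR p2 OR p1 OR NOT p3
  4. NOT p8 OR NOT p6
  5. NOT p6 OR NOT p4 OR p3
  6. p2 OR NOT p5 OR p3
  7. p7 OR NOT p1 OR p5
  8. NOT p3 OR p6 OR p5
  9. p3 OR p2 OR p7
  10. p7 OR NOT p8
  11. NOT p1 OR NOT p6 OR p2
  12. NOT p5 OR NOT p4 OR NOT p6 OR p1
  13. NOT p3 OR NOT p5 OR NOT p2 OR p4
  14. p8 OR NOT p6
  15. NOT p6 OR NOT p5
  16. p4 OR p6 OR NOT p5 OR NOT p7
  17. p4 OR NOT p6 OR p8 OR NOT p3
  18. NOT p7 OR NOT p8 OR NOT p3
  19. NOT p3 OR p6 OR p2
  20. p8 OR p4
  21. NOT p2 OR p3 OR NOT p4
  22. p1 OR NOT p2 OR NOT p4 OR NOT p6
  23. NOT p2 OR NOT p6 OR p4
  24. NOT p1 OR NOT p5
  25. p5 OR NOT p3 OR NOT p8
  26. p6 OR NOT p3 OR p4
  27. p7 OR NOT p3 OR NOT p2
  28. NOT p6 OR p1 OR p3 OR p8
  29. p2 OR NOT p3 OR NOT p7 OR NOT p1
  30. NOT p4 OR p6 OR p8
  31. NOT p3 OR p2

Branch on p1: set p1 = false.
Branch on p8: set p8 = true.
The clause (NOT p6) is unit, so p6 = false.
The clause (p7) is unit, so p7 = true.
The clause (NOT p3) is unit, so p3 = false.
Branch on p5: set p5 = false.
Branch on p2: set p2 = false.
No clause remains; p4 is free.

p1=false,  p2=false,  p3=false,  p4=true,  p5=false,  p6=false,  p7=true,  p8=true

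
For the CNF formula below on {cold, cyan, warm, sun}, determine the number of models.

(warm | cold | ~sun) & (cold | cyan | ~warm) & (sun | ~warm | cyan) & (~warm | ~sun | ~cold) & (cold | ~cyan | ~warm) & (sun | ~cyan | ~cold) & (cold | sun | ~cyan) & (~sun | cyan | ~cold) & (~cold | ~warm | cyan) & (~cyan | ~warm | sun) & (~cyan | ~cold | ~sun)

There are 2^4 = 16 truth assignments over (cold, cyan, warm, sun).
Check each against the 11 clauses (columns in the order cold, cyan, warm, sun):
  F F F F  ✓ satisfies all
  F F F T  ✗ fails (warm | cold | ~sun)
  F F T F  ✗ fails (cold | cyan | ~warm)
  F F T T  ✗ fails (cold | cyan | ~warm)
  F T F F  ✗ fails (cold | sun | ~cyan)
  F T F T  ✗ fails (warm | cold | ~sun)
  F T T F  ✗ fails (cold | ~cyan | ~warm)
  F T T T  ✗ fails (cold | ~cyan | ~warm)
  T F F F  ✓ satisfies all
  T F F T  ✗ fails (~sun | cyan | ~cold)
  T F T F  ✗ fails (sun | ~warm | cyan)
  T F T T  ✗ fails (~warm | ~sun | ~cold)
  T T F F  ✗ fails (sun | ~cyan | ~cold)
  T T F T  ✗ fails (~cyan | ~cold | ~sun)
  T T T F  ✗ fails (sun | ~cyan | ~cold)
  T T T T  ✗ fails (~warm | ~sun | ~cold)
2 of the 16 rows are models.

2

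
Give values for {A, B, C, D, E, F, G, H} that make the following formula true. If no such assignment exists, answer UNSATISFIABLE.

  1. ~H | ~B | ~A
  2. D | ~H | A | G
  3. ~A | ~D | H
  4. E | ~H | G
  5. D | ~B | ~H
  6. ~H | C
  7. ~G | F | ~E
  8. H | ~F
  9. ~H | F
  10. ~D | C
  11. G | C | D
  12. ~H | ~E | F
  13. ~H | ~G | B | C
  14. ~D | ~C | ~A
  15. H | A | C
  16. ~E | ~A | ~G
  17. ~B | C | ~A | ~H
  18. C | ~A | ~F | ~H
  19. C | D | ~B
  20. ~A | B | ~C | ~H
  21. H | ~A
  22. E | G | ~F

A=0; B=0; C=1; D=1; E=1; F=0; G=0; H=0

Case H = 0:
(~F) alone gives F = 0.
(~A) alone gives A = 0.
(C) alone gives C = 1.
Case G = 0:
No clause remains; B, D, E are free.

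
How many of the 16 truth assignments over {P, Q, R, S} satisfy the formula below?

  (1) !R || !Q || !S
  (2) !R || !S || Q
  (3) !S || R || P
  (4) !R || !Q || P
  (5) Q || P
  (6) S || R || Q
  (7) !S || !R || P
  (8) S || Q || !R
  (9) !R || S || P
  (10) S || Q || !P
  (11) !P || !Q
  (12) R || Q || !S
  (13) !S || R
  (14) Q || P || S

There are 2^4 = 16 truth assignments over (P, Q, R, S).
Check each against the 14 clauses (columns in the order P, Q, R, S):
  F F F F  ✗ fails (Q || P)
  F F F T  ✗ fails (!S || R || P)
  F F T F  ✗ fails (Q || P)
  F F T T  ✗ fails (!R || !S || Q)
  F T F F  ✓ satisfies all
  F T F T  ✗ fails (!S || R || P)
  F T T F  ✗ fails (!R || !Q || P)
  F T T T  ✗ fails (!R || !Q || !S)
  T F F F  ✗ fails (S || R || Q)
  T F F T  ✗ fails (R || Q || !S)
  T F T F  ✗ fails (S || Q || !R)
  T F T T  ✗ fails (!R || !S || Q)
  T T F F  ✗ fails (!P || !Q)
  T T F T  ✗ fails (!P || !Q)
  T T T F  ✗ fails (!P || !Q)
  T T T T  ✗ fails (!R || !Q || !S)
1 of the 16 rows is a model.

1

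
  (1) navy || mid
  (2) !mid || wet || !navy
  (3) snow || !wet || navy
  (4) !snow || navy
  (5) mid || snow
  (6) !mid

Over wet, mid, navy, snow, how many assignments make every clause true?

2

There are 2^4 = 16 truth assignments over (wet, mid, navy, snow).
Check each against the 6 clauses (columns in the order wet, mid, navy, snow):
  F F F F  ✗ fails (navy || mid)
  F F F T  ✗ fails (navy || mid)
  F F T F  ✗ fails (mid || snow)
  F F T T  ✓ satisfies all
  F T F F  ✗ fails (!mid)
  F T F T  ✗ fails (!snow || navy)
  F T T F  ✗ fails (!mid || wet || !navy)
  F T T T  ✗ fails (!mid || wet || !navy)
  T F F F  ✗ fails (navy || mid)
  T F F T  ✗ fails (navy || mid)
  T F T F  ✗ fails (mid || snow)
  T F T T  ✓ satisfies all
  T T F F  ✗ fails (snow || !wet || navy)
  T T F T  ✗ fails (!snow || navy)
  T T T F  ✗ fails (!mid)
  T T T T  ✗ fails (!mid)
2 of the 16 rows are models.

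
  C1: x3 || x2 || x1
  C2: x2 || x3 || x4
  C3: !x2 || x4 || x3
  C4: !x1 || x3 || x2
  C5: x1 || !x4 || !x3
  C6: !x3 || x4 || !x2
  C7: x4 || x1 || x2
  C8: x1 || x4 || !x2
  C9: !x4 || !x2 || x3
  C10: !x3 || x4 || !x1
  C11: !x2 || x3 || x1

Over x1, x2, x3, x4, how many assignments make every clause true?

2

There are 2^4 = 16 truth assignments over (x1, x2, x3, x4).
Split on x1. With x1 = true, the clauses containing x1 are satisfied and !x1 drops from the rest; 2 of the 2^3 = 8 assignments to the other variables satisfy what remains.
With x1 = false, by the same count on the reduced clause set, 0 assignments work.
(One model: x1=T, x2=F, x3=T, x4=T.)
Total: 2 + 0 = 2.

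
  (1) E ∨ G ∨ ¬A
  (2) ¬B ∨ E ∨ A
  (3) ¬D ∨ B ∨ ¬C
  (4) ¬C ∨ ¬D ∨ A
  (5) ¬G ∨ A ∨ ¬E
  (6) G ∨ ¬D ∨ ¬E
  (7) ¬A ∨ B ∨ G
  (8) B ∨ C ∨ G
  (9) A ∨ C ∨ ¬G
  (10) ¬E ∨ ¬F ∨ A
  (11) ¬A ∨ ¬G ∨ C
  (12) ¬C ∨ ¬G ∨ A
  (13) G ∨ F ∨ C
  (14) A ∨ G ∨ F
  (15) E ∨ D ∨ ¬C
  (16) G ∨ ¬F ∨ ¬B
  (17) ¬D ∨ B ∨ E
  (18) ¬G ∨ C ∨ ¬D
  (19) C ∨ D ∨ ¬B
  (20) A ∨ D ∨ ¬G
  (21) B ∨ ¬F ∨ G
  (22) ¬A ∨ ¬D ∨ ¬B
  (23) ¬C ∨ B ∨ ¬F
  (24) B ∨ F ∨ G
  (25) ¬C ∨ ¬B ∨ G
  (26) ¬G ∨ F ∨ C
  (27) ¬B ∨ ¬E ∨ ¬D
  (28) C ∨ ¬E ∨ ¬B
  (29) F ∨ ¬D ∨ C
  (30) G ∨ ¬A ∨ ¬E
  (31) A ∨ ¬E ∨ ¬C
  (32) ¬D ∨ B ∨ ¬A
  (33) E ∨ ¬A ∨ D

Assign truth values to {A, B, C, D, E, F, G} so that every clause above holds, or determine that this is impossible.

Case E = True:
Case G = True:
(A) alone gives A = True.
(C) alone gives C = True.
Case D = False:
Case B = True:
No clause remains; F is free.

A ↦ True, B ↦ True, C ↦ True, D ↦ False, E ↦ True, F ↦ True, G ↦ True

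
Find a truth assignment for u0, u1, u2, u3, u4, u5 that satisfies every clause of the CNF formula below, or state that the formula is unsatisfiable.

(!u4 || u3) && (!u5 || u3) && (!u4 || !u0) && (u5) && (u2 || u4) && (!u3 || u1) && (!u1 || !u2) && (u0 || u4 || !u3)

Unit clause (u5) forces u5 = true.
Unit clause (u3) forces u3 = true.
Unit clause (u1) forces u1 = true.
Unit clause (!u2) forces u2 = false.
Unit clause (u4) forces u4 = true.
Unit clause (!u0) forces u0 = false.
All clauses are satisfied.

u0=false; u1=true; u2=false; u3=true; u4=true; u5=true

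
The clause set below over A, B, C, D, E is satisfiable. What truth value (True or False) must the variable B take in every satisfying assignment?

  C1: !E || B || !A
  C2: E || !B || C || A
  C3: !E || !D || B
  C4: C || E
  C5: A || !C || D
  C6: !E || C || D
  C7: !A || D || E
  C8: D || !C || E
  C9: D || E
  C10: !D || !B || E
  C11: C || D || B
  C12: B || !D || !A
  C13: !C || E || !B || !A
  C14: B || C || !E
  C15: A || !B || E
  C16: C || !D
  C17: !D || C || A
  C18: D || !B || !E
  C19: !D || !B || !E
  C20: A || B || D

False

Suppose B = true.
Try C = true.
Try A = true.
The clause (E) is unit, so E = true.
The clause (D) is unit, so D = true.
Now (!D) is unsatisfied and unit — conflict.
Undo A and try A = false.
The clause (D) is unit, so D = true.
The clause (E) is unit, so E = true.
Now (!E) is unsatisfied and unit — conflict.
Either choice for A ends in contradiction.
Undo C and try C = false.
The clause (E) is unit, so E = true.
The clause (D) is unit, so D = true.
Now (!D) is unsatisfied and unit — conflict.
Either choice for C ends in contradiction.
So every satisfying assignment has B = False.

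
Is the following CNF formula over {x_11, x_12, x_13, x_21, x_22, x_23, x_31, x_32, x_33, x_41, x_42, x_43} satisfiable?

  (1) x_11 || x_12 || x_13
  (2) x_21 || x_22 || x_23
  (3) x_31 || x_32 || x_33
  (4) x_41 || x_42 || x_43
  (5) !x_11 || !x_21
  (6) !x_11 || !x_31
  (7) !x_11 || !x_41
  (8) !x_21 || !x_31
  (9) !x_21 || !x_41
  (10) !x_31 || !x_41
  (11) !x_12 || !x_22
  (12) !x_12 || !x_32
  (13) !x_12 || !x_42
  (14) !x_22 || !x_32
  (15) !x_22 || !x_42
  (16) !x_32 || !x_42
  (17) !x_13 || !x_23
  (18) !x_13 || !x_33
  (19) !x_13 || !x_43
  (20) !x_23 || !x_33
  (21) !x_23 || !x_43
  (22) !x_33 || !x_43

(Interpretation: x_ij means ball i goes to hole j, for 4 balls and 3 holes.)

Unsatisfiable

Suppose x_11 = false.
Suppose x_12 = true.
From the singleton clause (!x_22), x_22 = false.
From the singleton clause (!x_32), x_32 = false.
From the singleton clause (!x_42), x_42 = false.
Suppose x_21 = true.
From the singleton clause (!x_31), x_31 = false.
From the singleton clause (x_33), x_33 = true.
From the singleton clause (!x_41), x_41 = false.
From the singleton clause (x_43), x_43 = true.
But (!x_43) is also a unit clause — contradiction.
Backtrack on x_21: now try x_21 = false.
From the singleton clause (x_23), x_23 = true.
From the singleton clause (!x_13), x_13 = false.
From the singleton clause (!x_33), x_33 = false.
From the singleton clause (x_31), x_31 = true.
From the singleton clause (!x_41), x_41 = false.
From the singleton clause (x_43), x_43 = true.
But (!x_43) is also a unit clause — contradiction.
Neither x_21 = true nor x_21 = false works.
Backtrack on x_12: now try x_12 = false.
From the singleton clause (x_13), x_13 = true.
From the singleton clause (!x_23), x_23 = false.
From the singleton clause (!x_33), x_33 = false.
From the singleton clause (!x_43), x_43 = false.
Suppose x_21 = true.
From the singleton clause (!x_31), x_31 = false.
From the singleton clause (x_32), x_32 = true.
From the singleton clause (!x_41), x_41 = false.
From the singleton clause (x_42), x_42 = true.
But (!x_42) is also a unit clause — contradiction.
Backtrack on x_21: now try x_21 = false.
From the singleton clause (x_22), x_22 = true.
From the singleton clause (!x_32), x_32 = false.
From the singleton clause (x_31), x_31 = true.
From the singleton clause (!x_41), x_41 = false.
From the singleton clause (x_42), x_42 = true.
But (!x_42) is also a unit clause — contradiction.
Neither x_21 = true nor x_21 = false works.
Neither x_12 = true nor x_12 = false works.
Backtrack on x_11: now try x_11 = true.
From the singleton clause (!x_21), x_21 = false.
From the singleton clause (!x_31), x_31 = false.
From the singleton clause (!x_41), x_41 = false.
Suppose x_22 = true.
From the singleton clause (!x_12), x_12 = false.
From the singleton clause (!x_32), x_32 = false.
From the singleton clause (x_33), x_33 = true.
From the singleton clause (!x_42), x_42 = false.
From the singleton clause (x_43), x_43 = true.
But (!x_43) is also a unit clause — contradiction.
Backtrack on x_22: now try x_22 = false.
From the singleton clause (x_23), x_23 = true.
From the singleton clause (!x_13), x_13 = false.
From the singleton clause (!x_33), x_33 = false.
From the singleton clause (x_32), x_32 = true.
From the singleton clause (!x_12), x_12 = false.
From the singleton clause (!x_42), x_42 = false.
From the singleton clause (x_43), x_43 = true.
But (!x_43) is also a unit clause — contradiction.
Neither x_22 = true nor x_22 = false works.
Neither x_11 = true nor x_11 = false works.
No assignment satisfies every clause.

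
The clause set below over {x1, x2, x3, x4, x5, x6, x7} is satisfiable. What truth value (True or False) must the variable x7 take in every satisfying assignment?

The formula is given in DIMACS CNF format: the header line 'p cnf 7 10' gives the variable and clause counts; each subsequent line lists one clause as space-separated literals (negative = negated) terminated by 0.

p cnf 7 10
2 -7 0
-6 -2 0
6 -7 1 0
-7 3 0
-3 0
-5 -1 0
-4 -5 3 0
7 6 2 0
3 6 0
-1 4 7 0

Suppose x7 = True.
The clause (x2) is unit, so x2 = True.
The clause (¬x6) is unit, so x6 = False.
The clause (x1) is unit, so x1 = True.
The clause (x3) is unit, so x3 = True.
Now (¬x3) is unsatisfied and unit — conflict.
So every satisfying assignment has x7 = False.

False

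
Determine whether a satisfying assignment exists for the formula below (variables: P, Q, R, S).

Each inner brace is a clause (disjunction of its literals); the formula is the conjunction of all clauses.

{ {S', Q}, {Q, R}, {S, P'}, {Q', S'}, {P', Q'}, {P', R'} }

Suppose S = 0.
From the singleton clause (P'), P = 0.
Suppose Q = 1.
All clauses hold; R can take either value.
A satisfying assignment: P ↦ 0; Q ↦ 1; R ↦ 0; S ↦ 0.

Satisfiable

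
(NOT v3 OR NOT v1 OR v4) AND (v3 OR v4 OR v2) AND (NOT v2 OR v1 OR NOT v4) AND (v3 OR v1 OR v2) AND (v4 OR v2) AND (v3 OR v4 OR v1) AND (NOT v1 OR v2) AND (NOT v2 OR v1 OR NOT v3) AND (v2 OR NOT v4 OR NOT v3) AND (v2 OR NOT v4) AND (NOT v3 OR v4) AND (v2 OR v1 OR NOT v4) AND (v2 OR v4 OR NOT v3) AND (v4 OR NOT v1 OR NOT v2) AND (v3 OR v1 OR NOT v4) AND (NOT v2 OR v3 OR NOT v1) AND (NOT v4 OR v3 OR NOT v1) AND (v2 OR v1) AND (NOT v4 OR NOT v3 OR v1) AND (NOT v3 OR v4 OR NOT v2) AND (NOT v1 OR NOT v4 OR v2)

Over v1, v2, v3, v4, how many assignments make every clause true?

1

There are 2^4 = 16 truth assignments over (v1, v2, v3, v4).
Check each against the 21 clauses (columns in the order v1, v2, v3, v4):
  F F F F  ✗ fails (v3 OR v4 OR v2)
  F F F T  ✗ fails (v3 OR v1 OR v2)
  F F T F  ✗ fails (v4 OR v2)
  F F T T  ✗ fails (v2 OR NOT v4 OR NOT v3)
  F T F F  ✗ fails (v3 OR v4 OR v1)
  F T F T  ✗ fails (NOT v2 OR v1 OR NOT v4)
  F T T F  ✗ fails (NOT v2 OR v1 OR NOT v3)
  F T T T  ✗ fails (NOT v2 OR v1 OR NOT v4)
  T F F F  ✗ fails (v3 OR v4 OR v2)
  T F F T  ✗ fails (NOT v1 OR v2)
  T F T F  ✗ fails (NOT v3 OR NOT v1 OR v4)
  T F T T  ✗ fails (NOT v1 OR v2)
  T T F F  ✗ fails (v4 OR NOT v1 OR NOT v2)
  T T F T  ✗ fails (NOT v2 OR v3 OR NOT v1)
  T T T F  ✗ fails (NOT v3 OR NOT v1 OR v4)
  T T T T  ✓ satisfies all
1 of the 16 rows is a model.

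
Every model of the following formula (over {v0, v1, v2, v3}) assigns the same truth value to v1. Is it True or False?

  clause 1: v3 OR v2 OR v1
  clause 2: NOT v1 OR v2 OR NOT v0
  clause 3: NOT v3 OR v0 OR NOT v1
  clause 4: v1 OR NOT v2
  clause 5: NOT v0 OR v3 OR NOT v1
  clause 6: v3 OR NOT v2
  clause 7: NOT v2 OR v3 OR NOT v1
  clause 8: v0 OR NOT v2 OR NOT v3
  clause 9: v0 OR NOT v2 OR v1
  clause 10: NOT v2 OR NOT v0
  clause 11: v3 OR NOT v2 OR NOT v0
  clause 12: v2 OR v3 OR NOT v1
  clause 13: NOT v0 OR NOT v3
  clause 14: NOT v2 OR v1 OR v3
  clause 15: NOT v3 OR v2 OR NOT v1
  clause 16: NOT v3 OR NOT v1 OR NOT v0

False

Suppose v1 = true.
Try v2 = true.
The clause (v3) is unit, so v3 = true.
The clause (v0) is unit, so v0 = true.
But (NOT v0) is also a unit clause — contradiction.
That branch fails; take v2 = false instead.
The clause (NOT v0) is unit, so v0 = false.
The clause (NOT v3) is unit, so v3 = false.
But (v3) is also a unit clause — contradiction.
Both values of v2 lead to a conflict.
So every satisfying assignment has v1 = False.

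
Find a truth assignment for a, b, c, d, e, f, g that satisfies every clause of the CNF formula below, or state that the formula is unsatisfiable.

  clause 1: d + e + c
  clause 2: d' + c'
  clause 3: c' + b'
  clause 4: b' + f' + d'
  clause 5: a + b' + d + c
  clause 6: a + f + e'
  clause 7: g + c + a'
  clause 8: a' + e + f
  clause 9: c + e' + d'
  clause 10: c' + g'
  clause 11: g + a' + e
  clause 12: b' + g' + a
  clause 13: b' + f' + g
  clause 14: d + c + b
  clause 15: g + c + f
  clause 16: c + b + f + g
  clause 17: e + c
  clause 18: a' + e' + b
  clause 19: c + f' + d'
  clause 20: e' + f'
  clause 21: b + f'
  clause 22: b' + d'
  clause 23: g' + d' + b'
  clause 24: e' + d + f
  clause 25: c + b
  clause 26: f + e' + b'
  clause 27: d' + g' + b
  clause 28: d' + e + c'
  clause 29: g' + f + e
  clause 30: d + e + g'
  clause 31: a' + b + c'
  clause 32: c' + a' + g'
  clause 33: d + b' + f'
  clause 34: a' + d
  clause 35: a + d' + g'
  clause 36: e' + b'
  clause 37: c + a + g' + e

Branch on d: set d = 0.
Unit clause (a') forces a = 0.
Branch on e: set e = 0.
Unit clause (c) forces c = 1.
Unit clause (b') forces b = 0.
Unit clause (g') forces g = 0.
Unit clause (f') forces f = 0.
All clauses are satisfied.

a: 0, b: 0, c: 1, d: 0, e: 0, f: 0, g: 0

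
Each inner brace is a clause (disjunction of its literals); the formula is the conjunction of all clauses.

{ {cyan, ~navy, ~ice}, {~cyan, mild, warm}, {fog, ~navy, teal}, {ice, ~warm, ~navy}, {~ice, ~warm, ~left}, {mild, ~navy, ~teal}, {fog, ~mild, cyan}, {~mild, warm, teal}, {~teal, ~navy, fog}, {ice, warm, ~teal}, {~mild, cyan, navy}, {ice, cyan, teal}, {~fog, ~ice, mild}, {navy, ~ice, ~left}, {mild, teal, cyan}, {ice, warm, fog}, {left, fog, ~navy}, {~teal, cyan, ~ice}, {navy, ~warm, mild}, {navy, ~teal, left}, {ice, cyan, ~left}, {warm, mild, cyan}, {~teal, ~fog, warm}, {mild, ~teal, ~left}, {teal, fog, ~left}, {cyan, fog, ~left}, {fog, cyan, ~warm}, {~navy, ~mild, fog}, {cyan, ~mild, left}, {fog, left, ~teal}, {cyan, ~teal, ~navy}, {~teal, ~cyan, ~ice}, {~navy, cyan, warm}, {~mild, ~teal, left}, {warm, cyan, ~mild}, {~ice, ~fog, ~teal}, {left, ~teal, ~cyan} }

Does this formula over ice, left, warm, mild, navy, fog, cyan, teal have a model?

Yes, satisfiable

Suppose cyan = 1.
Suppose mild = 1.
Suppose warm = 1.
Suppose ice = 0.
The clause (~navy) is unit, so navy = 0.
Suppose teal = 0.
Suppose fog = 0.
The clause (~left) is unit, so left = 0.
This assignment satisfies each clause.
A satisfying assignment: ice: 0; left: 0; warm: 1; mild: 1; navy: 0; fog: 0; cyan: 1; teal: 0.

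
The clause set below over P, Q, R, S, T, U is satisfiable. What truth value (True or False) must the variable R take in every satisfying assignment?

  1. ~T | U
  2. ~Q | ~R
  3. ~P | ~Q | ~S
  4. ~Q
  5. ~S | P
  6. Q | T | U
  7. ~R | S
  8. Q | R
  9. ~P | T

True

Suppose R = 0.
The clause (~Q) is unit, so Q = 0.
Now (Q) is unsatisfied and unit — conflict.
So every satisfying assignment has R = True.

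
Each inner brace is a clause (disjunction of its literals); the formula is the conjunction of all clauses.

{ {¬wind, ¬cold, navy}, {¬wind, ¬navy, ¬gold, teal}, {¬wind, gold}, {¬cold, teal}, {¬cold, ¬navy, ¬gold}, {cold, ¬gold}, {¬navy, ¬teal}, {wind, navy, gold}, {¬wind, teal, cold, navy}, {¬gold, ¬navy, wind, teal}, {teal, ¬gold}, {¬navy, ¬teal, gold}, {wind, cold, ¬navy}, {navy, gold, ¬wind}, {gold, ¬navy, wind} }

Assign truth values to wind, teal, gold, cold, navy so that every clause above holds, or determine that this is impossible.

wind=False, teal=True, gold=True, cold=True, navy=False

Branch on wind: set wind = False.
Branch on cold: set cold = True.
Unit clause (teal) forces teal = True.
Unit clause (¬navy) forces navy = False.
Unit clause (gold) forces gold = True.
This assignment satisfies each clause.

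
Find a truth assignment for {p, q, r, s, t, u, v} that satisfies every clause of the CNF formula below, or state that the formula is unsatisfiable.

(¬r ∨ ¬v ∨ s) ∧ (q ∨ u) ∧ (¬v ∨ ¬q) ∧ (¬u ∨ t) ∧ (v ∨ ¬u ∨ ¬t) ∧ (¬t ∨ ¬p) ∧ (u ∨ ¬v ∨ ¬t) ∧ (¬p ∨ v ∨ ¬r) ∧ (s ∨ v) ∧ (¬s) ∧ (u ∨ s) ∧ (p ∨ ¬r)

The clause (¬s) is unit, so s = False.
The clause (v) is unit, so v = True.
The clause (¬r) is unit, so r = False.
The clause (¬q) is unit, so q = False.
The clause (u) is unit, so u = True.
The clause (t) is unit, so t = True.
The clause (¬p) is unit, so p = False.
All clauses are satisfied.

p: False, q: False, r: False, s: False, t: True, u: True, v: True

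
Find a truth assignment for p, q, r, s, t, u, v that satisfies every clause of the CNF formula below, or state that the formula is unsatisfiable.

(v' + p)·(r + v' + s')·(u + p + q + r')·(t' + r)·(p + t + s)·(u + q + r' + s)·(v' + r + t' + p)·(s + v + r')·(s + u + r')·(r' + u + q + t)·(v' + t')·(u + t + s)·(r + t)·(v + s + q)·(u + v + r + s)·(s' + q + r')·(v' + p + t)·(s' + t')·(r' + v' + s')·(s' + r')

p ↦ 1,  q ↦ 1,  r ↦ 1,  s ↦ 0,  t ↦ 0,  u ↦ 1,  v ↦ 1

Branch on v: set v = 1.
From the singleton clause (p), p = 1.
From the singleton clause (t'), t = 0.
From the singleton clause (r), r = 1.
From the singleton clause (s'), s = 0.
From the singleton clause (u), u = 1.
No clause remains; q is free.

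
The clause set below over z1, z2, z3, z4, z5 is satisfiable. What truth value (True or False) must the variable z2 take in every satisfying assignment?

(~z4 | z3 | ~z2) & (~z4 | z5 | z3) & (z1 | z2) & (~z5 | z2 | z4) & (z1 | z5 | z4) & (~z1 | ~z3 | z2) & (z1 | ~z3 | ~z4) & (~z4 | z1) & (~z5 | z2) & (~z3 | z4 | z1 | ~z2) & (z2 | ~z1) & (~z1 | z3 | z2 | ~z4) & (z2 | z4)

Suppose z2 = 0.
From the singleton clause (z1), z1 = 1.
Now (~z1) is unsatisfied and unit — conflict.
So every satisfying assignment has z2 = True.

True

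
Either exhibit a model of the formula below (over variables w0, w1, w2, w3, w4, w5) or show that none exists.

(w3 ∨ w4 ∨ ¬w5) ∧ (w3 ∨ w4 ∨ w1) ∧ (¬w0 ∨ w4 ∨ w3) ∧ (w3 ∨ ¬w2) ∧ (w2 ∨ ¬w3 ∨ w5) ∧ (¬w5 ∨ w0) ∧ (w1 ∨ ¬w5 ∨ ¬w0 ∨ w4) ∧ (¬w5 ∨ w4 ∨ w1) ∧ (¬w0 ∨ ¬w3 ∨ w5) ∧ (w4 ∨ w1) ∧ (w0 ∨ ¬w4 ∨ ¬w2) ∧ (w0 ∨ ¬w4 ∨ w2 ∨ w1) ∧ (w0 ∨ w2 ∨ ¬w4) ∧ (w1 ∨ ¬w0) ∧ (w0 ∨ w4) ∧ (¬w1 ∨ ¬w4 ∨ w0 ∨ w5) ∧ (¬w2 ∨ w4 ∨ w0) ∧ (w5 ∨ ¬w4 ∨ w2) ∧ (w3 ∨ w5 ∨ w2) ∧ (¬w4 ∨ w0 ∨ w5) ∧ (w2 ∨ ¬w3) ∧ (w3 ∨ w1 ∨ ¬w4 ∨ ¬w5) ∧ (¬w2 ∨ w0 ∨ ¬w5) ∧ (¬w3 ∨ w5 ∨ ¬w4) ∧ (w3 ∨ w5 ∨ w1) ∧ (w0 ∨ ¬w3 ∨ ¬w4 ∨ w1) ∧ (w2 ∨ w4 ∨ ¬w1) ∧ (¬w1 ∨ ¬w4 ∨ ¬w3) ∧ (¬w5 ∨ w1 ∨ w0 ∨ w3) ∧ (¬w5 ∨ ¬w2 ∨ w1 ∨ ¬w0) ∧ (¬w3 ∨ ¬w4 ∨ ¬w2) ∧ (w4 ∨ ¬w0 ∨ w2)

Suppose w3 = False.
(¬w2) alone gives w2 = False.
(w5) alone gives w5 = True.
(w4) alone gives w4 = True.
(w0) alone gives w0 = True.
(w1) alone gives w1 = True.
All clauses are satisfied.

w0=True, w1=True, w2=False, w3=False, w4=True, w5=True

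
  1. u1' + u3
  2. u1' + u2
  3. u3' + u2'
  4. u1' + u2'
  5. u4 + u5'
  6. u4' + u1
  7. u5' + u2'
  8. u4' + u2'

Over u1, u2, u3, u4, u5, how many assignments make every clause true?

3

There are 2^5 = 32 truth assignments over (u1, u2, u3, u4, u5).
Split on u4. With u4 = 1, the clauses containing u4 are satisfied and u4' drops from the rest; 0 of the 2^4 = 16 assignments to the other variables satisfy what remains.
With u4 = 0, by the same count on the reduced clause set, 3 assignments work.
Total: 0 + 3 = 3.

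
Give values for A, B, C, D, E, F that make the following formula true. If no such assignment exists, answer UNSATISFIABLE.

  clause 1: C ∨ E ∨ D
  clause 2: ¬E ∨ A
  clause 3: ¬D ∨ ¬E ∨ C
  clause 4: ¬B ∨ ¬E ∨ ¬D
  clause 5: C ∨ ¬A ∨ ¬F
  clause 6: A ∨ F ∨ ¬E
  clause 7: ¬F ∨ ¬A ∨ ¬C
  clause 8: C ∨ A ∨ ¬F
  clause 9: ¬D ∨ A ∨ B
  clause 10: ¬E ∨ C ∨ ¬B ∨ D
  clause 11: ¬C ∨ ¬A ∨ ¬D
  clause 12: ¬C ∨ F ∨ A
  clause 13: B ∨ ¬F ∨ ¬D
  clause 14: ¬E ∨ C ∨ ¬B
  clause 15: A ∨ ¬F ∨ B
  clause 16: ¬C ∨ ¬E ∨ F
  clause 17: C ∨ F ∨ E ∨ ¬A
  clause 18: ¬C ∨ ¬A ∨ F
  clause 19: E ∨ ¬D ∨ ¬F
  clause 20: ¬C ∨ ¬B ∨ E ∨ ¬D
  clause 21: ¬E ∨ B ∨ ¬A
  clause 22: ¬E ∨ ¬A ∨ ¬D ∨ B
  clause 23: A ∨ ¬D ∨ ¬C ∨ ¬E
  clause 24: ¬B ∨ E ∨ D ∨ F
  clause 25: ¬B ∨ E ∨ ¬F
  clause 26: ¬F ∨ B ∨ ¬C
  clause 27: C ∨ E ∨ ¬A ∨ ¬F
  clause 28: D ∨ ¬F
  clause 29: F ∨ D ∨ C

Try E = False.
Try C = False.
Unit clause (D) forces D = True.
Unit clause (¬F) forces F = False.
Unit clause (¬A) forces A = False.
Unit clause (B) forces B = True.
Every clause now holds.

A ↦ False, B ↦ True, C ↦ False, D ↦ True, E ↦ False, F ↦ False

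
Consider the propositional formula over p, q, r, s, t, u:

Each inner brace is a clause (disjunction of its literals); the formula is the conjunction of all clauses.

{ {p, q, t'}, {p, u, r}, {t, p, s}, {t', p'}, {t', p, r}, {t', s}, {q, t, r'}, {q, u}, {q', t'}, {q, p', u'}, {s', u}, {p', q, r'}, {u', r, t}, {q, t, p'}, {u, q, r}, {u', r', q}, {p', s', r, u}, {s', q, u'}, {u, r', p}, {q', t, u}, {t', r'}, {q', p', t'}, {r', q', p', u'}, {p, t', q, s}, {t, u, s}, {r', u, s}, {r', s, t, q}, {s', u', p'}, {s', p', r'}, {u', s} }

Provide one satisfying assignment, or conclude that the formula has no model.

Try t = 0.
Try p = 0.
(s) alone gives s = 1.
(u) alone gives u = 1.
(r) alone gives r = 1.
(q) alone gives q = 1.
Every clause now holds.

p: 0, q: 1, r: 1, s: 1, t: 0, u: 1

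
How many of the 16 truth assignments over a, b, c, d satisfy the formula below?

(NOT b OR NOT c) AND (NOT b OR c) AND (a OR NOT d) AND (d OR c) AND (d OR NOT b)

There are 2^4 = 16 truth assignments over (a, b, c, d).
Check each against the 5 clauses (columns in the order a, b, c, d):
  F F F F  ✗ fails (d OR c)
  F F F T  ✗ fails (a OR NOT d)
  F F T F  ✓ satisfies all
  F F T T  ✗ fails (a OR NOT d)
  F T F F  ✗ fails (NOT b OR c)
  F T F T  ✗ fails (NOT b OR c)
  F T T F  ✗ fails (NOT b OR NOT c)
  F T T T  ✗ fails (NOT b OR NOT c)
  T F F F  ✗ fails (d OR c)
  T F F T  ✓ satisfies all
  T F T F  ✓ satisfies all
  T F T T  ✓ satisfies all
  T T F F  ✗ fails (NOT b OR c)
  T T F T  ✗ fails (NOT b OR c)
  T T T F  ✗ fails (NOT b OR NOT c)
  T T T T  ✗ fails (NOT b OR NOT c)
4 of the 16 rows are models.

4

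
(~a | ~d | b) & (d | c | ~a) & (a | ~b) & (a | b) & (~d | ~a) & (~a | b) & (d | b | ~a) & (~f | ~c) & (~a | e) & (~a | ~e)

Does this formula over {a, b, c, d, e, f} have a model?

No, unsatisfiable

Case a = 1:
From the singleton clause (~d), d = 0.
From the singleton clause (c), c = 1.
From the singleton clause (b), b = 1.
From the singleton clause (~f), f = 0.
From the singleton clause (e), e = 1.
But (~e) is also a unit clause — contradiction.
That branch fails; take a = 0 instead.
From the singleton clause (~b), b = 0.
But (b) is also a unit clause — contradiction.
Neither a = 1 nor a = 0 works.
No assignment satisfies every clause.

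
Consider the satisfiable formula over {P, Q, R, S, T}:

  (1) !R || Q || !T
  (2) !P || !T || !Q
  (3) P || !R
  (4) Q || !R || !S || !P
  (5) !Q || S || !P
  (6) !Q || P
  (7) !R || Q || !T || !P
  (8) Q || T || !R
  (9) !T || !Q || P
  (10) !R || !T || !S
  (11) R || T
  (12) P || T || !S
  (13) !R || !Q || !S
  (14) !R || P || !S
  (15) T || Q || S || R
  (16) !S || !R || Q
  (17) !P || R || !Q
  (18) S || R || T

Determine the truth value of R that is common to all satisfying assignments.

Suppose R = true.
Unit clause (P) forces P = true.
Try Q = true.
Unit clause (!T) forces T = false.
Unit clause (S) forces S = true.
But (!S) is also a unit clause — contradiction.
Backtrack on Q: now try Q = false.
Unit clause (!T) forces T = false.
But (T) is also a unit clause — contradiction.
Neither Q = true nor Q = false works.
So every satisfying assignment has R = False.

False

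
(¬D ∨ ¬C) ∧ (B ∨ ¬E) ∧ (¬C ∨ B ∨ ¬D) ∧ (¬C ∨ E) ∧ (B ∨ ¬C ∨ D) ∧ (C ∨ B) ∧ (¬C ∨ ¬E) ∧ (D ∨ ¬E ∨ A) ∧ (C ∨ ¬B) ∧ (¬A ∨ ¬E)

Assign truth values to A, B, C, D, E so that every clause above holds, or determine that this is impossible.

Case D = False:
Case B = True:
(C) alone gives C = True.
(E) alone gives E = True.
That conflicts with the unit clause (¬E).
Backtrack on B: now try B = False.
(¬E) alone gives E = False.
(¬C) alone gives C = False.
That conflicts with the unit clause (C).
Neither B = True nor B = False works.
Backtrack on D: now try D = True.
(¬C) alone gives C = False.
(B) alone gives B = True.
That conflicts with the unit clause (¬B).
Neither D = True nor D = False works.

UNSATISFIABLE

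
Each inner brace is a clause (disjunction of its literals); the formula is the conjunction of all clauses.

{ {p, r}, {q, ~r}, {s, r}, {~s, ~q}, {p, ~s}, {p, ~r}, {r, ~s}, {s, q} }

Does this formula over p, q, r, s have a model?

Suppose p = 1.
Suppose q = 1.
(~s) alone gives s = 0.
(r) alone gives r = 1.
This assignment satisfies each clause.
A satisfying assignment: p ↦ 1,  q ↦ 1,  r ↦ 1,  s ↦ 0.

Yes, satisfiable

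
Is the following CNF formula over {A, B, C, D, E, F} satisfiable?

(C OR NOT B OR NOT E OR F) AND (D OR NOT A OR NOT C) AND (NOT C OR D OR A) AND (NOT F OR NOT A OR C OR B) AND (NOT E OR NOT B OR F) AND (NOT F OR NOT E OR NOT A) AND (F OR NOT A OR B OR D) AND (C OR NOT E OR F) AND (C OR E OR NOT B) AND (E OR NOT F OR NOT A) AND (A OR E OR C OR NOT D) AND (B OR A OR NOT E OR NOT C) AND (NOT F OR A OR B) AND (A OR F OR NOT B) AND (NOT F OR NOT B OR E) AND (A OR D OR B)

Suppose D = true.
Suppose E = true.
Suppose B = true.
The clause (F) is unit, so F = true.
The clause (NOT A) is unit, so A = false.
Every clause is now satisfied; C is unconstrained.
A satisfying assignment: A: false, B: true, C: false, D: true, E: true, F: true.

Yes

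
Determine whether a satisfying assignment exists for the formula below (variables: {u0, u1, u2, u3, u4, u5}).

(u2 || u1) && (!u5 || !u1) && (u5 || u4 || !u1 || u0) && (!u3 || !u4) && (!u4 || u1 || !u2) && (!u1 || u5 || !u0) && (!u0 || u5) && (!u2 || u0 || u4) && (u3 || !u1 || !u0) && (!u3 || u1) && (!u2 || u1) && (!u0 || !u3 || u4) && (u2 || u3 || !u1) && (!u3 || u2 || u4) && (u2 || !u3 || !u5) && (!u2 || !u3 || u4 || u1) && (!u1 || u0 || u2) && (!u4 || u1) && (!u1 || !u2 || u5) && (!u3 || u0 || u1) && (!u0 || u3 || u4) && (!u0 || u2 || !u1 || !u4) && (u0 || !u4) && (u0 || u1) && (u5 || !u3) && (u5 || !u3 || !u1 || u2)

Try u2 = true.
Unit clause (u1) forces u1 = true.
Unit clause (!u5) forces u5 = false.
That conflicts with the unit clause (u5).
Backtrack on u2: now try u2 = false.
Unit clause (u1) forces u1 = true.
Unit clause (!u5) forces u5 = false.
Unit clause (!u0) forces u0 = false.
That conflicts with the unit clause (u0).
Neither u2 = true nor u2 = false works.
No assignment satisfies every clause.

No, unsatisfiable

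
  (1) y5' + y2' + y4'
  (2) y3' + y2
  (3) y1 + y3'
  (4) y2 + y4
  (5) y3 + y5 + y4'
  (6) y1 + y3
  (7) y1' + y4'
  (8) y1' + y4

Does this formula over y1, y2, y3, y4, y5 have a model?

Branch on y3: set y3 = 0.
The clause (y1) is unit, so y1 = 1.
The clause (y4') is unit, so y4 = 0.
That conflicts with the unit clause (y4).
That branch fails; take y3 = 1 instead.
The clause (y2) is unit, so y2 = 1.
The clause (y1) is unit, so y1 = 1.
The clause (y4') is unit, so y4 = 0.
That conflicts with the unit clause (y4).
Either choice for y3 ends in contradiction.
No assignment satisfies every clause.

No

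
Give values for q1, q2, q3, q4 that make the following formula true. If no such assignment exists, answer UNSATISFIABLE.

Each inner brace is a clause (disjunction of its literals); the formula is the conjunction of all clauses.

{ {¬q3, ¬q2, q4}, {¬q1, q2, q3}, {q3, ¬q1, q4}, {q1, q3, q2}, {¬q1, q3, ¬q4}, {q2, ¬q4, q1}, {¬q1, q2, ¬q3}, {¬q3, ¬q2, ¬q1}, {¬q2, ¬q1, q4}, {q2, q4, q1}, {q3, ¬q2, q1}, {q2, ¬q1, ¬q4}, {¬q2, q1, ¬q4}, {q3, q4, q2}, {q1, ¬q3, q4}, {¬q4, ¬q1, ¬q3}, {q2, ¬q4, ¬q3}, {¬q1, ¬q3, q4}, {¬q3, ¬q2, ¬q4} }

UNSATISFIABLE

Case q3 = False:
Case q1 = False:
Unit clause (q2) forces q2 = True.
Now (¬q2) is unsatisfied and unit — conflict.
So q1 must be the other value — set q1 = True.
Unit clause (q2) forces q2 = True.
Unit clause (q4) forces q4 = True.
Now (¬q4) is unsatisfied and unit — conflict.
Neither q1 = True nor q1 = False works.
So q3 must be the other value — set q3 = True.
Case q2 = False:
Unit clause (¬q1) forces q1 = False.
Unit clause (¬q4) forces q4 = False.
Now (q4) is unsatisfied and unit — conflict.
So q2 must be the other value — set q2 = True.
Unit clause (q4) forces q4 = True.
Now (¬q4) is unsatisfied and unit — conflict.
Neither q2 = True nor q2 = False works.
Neither q3 = True nor q3 = False works.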